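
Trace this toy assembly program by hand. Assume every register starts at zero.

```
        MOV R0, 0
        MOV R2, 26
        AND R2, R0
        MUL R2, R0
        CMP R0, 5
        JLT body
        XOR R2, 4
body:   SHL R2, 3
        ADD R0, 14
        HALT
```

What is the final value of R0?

MOV R0, 0 → R0=0
MOV R2, 26 → R2=26
AND R2, R0 → R2=26&0=0
MUL R2, R0 → R2=0*0=0
CMP R0, 5  (cmp 0,5)
JLT body: taken
SHL R2, 3 → R2=0<<3=0
ADD R0, 14 → R0=0+14=14
halt.

14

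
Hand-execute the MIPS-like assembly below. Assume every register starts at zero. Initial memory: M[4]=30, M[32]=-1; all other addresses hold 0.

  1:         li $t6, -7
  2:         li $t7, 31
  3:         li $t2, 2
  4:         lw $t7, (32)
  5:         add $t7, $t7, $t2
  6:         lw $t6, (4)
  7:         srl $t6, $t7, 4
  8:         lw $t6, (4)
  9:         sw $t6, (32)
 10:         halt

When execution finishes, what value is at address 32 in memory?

30

$t6=-7
$t7=31
$t2=2
$t7=M[32]=-1
$t7=(-1)+2=1
$t6=M[4]=30
$t6=1>>4=0
$t6=M[4]=30
sw $t6, (32) → M[32]=30
halt.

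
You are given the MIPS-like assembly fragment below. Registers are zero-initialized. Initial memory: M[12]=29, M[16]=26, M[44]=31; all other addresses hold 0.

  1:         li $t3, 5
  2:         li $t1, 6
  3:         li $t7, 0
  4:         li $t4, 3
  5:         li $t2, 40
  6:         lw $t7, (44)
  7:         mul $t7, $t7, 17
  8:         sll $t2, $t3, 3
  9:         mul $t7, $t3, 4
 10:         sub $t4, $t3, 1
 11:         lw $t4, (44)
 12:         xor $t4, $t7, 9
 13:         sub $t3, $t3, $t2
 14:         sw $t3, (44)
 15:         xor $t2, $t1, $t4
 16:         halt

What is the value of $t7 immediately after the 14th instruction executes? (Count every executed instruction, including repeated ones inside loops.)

after li $t3, 5: $t3=5
after li $t1, 6: $t1=6
after li $t7, 0: $t7=0
after li $t4, 3: $t4=3
after li $t2, 40: $t2=40
after lw $t7, (44): $t7=M[44]=31
after mul $t7, $t7, 17: $t7=31*17=527
after sll $t2, $t3, 3: $t2=5<<3=40
after mul $t7, $t3, 4: $t7=5*4=20
after sub $t4, $t3, 1: $t4=5-1=4
after lw $t4, (44): $t4=M[44]=31
after xor $t4, $t7, 9: $t4=20^9=29
after sub $t3, $t3, $t2: $t3=5-40=-35
sw $t3, (44) → M[44]=-35
After step 14: $t7 = 20.

20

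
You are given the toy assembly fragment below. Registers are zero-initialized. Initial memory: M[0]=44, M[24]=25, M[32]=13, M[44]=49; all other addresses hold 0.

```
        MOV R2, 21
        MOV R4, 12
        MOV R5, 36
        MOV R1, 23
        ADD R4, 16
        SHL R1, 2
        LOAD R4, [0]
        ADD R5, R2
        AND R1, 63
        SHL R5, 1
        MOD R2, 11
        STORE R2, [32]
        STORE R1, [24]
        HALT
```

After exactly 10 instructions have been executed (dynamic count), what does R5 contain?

R2=21
R4=12
R5=36
R1=23
R4=12+16=28
R1=23<<2=92
R4=M[0]=44
R5=36+21=57
R1=92&63=28
R5=57<<1=114
After step 10: R5 = 114.

114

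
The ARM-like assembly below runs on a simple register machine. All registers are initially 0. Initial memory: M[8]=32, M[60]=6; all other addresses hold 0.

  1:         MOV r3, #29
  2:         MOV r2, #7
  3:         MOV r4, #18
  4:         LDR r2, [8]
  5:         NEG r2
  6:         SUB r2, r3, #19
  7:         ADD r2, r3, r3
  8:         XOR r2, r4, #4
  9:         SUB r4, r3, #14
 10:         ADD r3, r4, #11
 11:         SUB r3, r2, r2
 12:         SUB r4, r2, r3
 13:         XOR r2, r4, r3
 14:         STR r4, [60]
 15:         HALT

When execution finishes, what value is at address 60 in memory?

after MOV r3, #29: r3=29
after MOV r2, #7: r2=7
after MOV r4, #18: r4=18
after LDR r2, [8]: r2=M[8]=32
after NEG r2: r2=-(32)=-32
after SUB r2, r3, #19: r2=29-19=10
after ADD r2, r3, r3: r2=29+29=58
after XOR r2, r4, #4: r2=18^4=22
after SUB r4, r3, #14: r4=29-14=15
after ADD r3, r4, #11: r3=15+11=26
after SUB r3, r2, r2: r3=22-22=0
after SUB r4, r2, r3: r4=22-0=22
after XOR r2, r4, r3: r2=22^0=22
STR r4, [60] → M[60]=22
halt.

22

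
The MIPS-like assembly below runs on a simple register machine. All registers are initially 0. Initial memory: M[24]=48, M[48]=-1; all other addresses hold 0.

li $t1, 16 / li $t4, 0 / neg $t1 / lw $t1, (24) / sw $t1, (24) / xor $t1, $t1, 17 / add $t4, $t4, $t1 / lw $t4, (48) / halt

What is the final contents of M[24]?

48

after li $t1, 16: $t1=16
after li $t4, 0: $t4=0
after neg $t1: $t1=-(16)=-16
after lw $t1, (24): $t1=M[24]=48
sw $t1, (24) → M[24]=48
after xor $t1, $t1, 17: $t1=48^17=33
after add $t4, $t4, $t1: $t4=0+33=33
after lw $t4, (48): $t4=M[48]=-1
halt.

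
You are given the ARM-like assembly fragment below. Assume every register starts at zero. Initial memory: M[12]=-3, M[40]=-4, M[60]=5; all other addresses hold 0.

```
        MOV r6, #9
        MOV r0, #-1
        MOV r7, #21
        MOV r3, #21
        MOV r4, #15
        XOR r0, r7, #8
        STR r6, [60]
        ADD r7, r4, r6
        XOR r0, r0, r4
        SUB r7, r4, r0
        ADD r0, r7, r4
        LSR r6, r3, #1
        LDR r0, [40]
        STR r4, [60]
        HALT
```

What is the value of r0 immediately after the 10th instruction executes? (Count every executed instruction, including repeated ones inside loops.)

after MOV r6, #9: r6=9
after MOV r0, #-1: r0=-1
after MOV r7, #21: r7=21
after MOV r3, #21: r3=21
after MOV r4, #15: r4=15
after XOR r0, r7, #8: r0=21^8=29
STR r6, [60] → M[60]=9
after ADD r7, r4, r6: r7=15+9=24
after XOR r0, r0, r4: r0=29^15=18
after SUB r7, r4, r0: r7=15-18=-3
After step 10: r0 = 18.

18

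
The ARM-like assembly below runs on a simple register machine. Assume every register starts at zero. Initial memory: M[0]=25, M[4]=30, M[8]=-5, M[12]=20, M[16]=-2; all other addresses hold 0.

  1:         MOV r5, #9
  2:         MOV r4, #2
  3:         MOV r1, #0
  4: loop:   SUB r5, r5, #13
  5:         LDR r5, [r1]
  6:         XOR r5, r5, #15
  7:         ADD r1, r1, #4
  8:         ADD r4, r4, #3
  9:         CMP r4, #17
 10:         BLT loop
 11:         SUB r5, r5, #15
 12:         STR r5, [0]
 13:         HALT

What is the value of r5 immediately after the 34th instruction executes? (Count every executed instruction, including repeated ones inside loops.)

-15

r5=9
r4=2
r1=0
r5=9-13=-4
r5=M[0]=25
r5=25^15=22
r1=0+4=4
r4=2+3=5
CMP r4, #17  (cmp 5,17)
BLT loop: taken
r5=22-13=9
r5=M[4]=30
r5=30^15=17
r1=4+4=8
r4=5+3=8
CMP r4, #17  (cmp 8,17)
BLT loop: taken
r5=17-13=4
r5=M[8]=-5
r5=(-5)^15=-12
r1=8+4=12
r4=8+3=11
CMP r4, #17  (cmp 11,17)
BLT loop: taken
r5=(-12)-13=-25
r5=M[12]=20
r5=20^15=27
r1=12+4=16
r4=11+3=14
CMP r4, #17  (cmp 14,17)
BLT loop: taken
r5=27-13=14
r5=M[16]=-2
r5=(-2)^15=-15
After step 34: r5 = -15.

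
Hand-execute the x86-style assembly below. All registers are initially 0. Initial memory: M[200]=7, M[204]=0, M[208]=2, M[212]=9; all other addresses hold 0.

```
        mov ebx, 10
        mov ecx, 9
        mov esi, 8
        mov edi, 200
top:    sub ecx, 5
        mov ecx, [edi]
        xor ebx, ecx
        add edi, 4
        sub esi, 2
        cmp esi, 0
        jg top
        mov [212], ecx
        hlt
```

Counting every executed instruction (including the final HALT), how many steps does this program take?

after mov ebx, 10: ebx=10
after mov ecx, 9: ecx=9
after mov esi, 8: esi=8
after mov edi, 200: edi=200
after sub ecx, 5: ecx=9-5=4
after mov ecx, [edi]: ecx=M[200]=7
after xor ebx, ecx: ebx=10^7=13
after add edi, 4: edi=200+4=204
after sub esi, 2: esi=8-2=6
cmp esi, 0  (cmp 6,0)
jg top: taken
after sub ecx, 5: ecx=7-5=2
after mov ecx, [edi]: ecx=M[204]=0
after xor ebx, ecx: ebx=13^0=13
after add edi, 4: edi=204+4=208
after sub esi, 2: esi=6-2=4
cmp esi, 0  (cmp 4,0)
jg top: taken
after sub ecx, 5: ecx=0-5=-5
after mov ecx, [edi]: ecx=M[208]=2
after xor ebx, ecx: ebx=13^2=15
after add edi, 4: edi=208+4=212
after sub esi, 2: esi=4-2=2
cmp esi, 0  (cmp 2,0)
jg top: taken
after sub ecx, 5: ecx=2-5=-3
after mov ecx, [edi]: ecx=M[212]=9
after xor ebx, ecx: ebx=15^9=6
after add edi, 4: edi=212+4=216
after sub esi, 2: esi=2-2=0
cmp esi, 0  (cmp 0,0)
jg top: not taken
mov [212], ecx → M[212]=9
halt.
Total executed instructions: 34.

34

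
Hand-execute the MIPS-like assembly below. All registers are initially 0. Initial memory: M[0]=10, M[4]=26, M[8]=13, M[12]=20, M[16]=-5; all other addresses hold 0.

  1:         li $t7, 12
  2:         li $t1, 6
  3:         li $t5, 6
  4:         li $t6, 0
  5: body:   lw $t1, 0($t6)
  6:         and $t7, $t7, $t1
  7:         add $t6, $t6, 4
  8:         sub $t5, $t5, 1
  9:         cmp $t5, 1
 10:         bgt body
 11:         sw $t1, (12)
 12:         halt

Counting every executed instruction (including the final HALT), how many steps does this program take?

after li $t7, 12: $t7=12
after li $t1, 6: $t1=6
after li $t5, 6: $t5=6
after li $t6, 0: $t6=0
after lw $t1, 0($t6): $t1=M[0]=10
after and $t7, $t7, $t1: $t7=12&10=8
after add $t6, $t6, 4: $t6=0+4=4
after sub $t5, $t5, 1: $t5=6-1=5
cmp $t5, 1  (cmp 5,1)
bgt body: taken
after lw $t1, 0($t6): $t1=M[4]=26
after and $t7, $t7, $t1: $t7=8&26=8
after add $t6, $t6, 4: $t6=4+4=8
after sub $t5, $t5, 1: $t5=5-1=4
cmp $t5, 1  (cmp 4,1)
bgt body: taken
after lw $t1, 0($t6): $t1=M[8]=13
after and $t7, $t7, $t1: $t7=8&13=8
after add $t6, $t6, 4: $t6=8+4=12
after sub $t5, $t5, 1: $t5=4-1=3
cmp $t5, 1  (cmp 3,1)
bgt body: taken
after lw $t1, 0($t6): $t1=M[12]=20
after and $t7, $t7, $t1: $t7=8&20=0
after add $t6, $t6, 4: $t6=12+4=16
after sub $t5, $t5, 1: $t5=3-1=2
cmp $t5, 1  (cmp 2,1)
bgt body: taken
after lw $t1, 0($t6): $t1=M[16]=-5
after and $t7, $t7, $t1: $t7=0&(-5)=0
after add $t6, $t6, 4: $t6=16+4=20
after sub $t5, $t5, 1: $t5=2-1=1
cmp $t5, 1  (cmp 1,1)
bgt body: not taken
sw $t1, (12) → M[12]=-5
halt.
Total executed instructions: 36.

36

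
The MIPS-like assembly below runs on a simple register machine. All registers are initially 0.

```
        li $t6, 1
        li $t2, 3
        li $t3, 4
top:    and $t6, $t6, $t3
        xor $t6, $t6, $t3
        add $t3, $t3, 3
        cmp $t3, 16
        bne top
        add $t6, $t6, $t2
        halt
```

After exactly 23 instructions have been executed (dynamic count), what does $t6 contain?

5

li $t6, 1 → $t6=1
li $t2, 3 → $t2=3
li $t3, 4 → $t3=4
and $t6, $t6, $t3 → $t6=1&4=0
xor $t6, $t6, $t3 → $t6=0^4=4
add $t3, $t3, 3 → $t3=4+3=7
cmp $t3, 16  (cmp 7,16)
bne top: taken
and $t6, $t6, $t3 → $t6=4&7=4
xor $t6, $t6, $t3 → $t6=4^7=3
add $t3, $t3, 3 → $t3=7+3=10
cmp $t3, 16  (cmp 10,16)
bne top: taken
and $t6, $t6, $t3 → $t6=3&10=2
xor $t6, $t6, $t3 → $t6=2^10=8
add $t3, $t3, 3 → $t3=10+3=13
cmp $t3, 16  (cmp 13,16)
bne top: taken
and $t6, $t6, $t3 → $t6=8&13=8
xor $t6, $t6, $t3 → $t6=8^13=5
add $t3, $t3, 3 → $t3=13+3=16
cmp $t3, 16  (cmp 16,16)
bne top: not taken
After step 23: $t6 = 5.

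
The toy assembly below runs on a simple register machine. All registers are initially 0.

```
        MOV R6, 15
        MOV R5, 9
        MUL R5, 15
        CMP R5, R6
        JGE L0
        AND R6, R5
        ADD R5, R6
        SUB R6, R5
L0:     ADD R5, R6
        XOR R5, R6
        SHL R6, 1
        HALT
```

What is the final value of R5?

after MOV R6, 15: R6=15
after MOV R5, 9: R5=9
after MUL R5, 15: R5=9*15=135
CMP R5, R6  (cmp 135,15)
JGE L0: taken
after ADD R5, R6: R5=135+15=150
after XOR R5, R6: R5=150^15=153
after SHL R6, 1: R6=15<<1=30
halt.

153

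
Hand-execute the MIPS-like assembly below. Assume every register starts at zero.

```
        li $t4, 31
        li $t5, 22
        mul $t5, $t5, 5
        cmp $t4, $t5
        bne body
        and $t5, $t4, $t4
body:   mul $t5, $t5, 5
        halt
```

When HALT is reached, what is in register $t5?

550

$t4=31
$t5=22
$t5=22*5=110
cmp $t4, $t5  (cmp 31,110)
bne body: taken
$t5=110*5=550
halt.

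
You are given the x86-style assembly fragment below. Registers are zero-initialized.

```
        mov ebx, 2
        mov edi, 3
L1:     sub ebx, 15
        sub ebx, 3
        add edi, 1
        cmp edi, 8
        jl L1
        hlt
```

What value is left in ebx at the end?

after mov ebx, 2: ebx=2
after mov edi, 3: edi=3
after sub ebx, 15: ebx=2-15=-13
after sub ebx, 3: ebx=(-13)-3=-16
after add edi, 1: edi=3+1=4
cmp edi, 8  (cmp 4,8)
jl L1: taken
after sub ebx, 15: ebx=(-16)-15=-31
after sub ebx, 3: ebx=(-31)-3=-34
after add edi, 1: edi=4+1=5
cmp edi, 8  (cmp 5,8)
jl L1: taken
after sub ebx, 15: ebx=(-34)-15=-49
after sub ebx, 3: ebx=(-49)-3=-52
after add edi, 1: edi=5+1=6
cmp edi, 8  (cmp 6,8)
jl L1: taken
after sub ebx, 15: ebx=(-52)-15=-67
after sub ebx, 3: ebx=(-67)-3=-70
after add edi, 1: edi=6+1=7
cmp edi, 8  (cmp 7,8)
jl L1: taken
after sub ebx, 15: ebx=(-70)-15=-85
after sub ebx, 3: ebx=(-85)-3=-88
after add edi, 1: edi=7+1=8
cmp edi, 8  (cmp 8,8)
jl L1: not taken
halt.

-88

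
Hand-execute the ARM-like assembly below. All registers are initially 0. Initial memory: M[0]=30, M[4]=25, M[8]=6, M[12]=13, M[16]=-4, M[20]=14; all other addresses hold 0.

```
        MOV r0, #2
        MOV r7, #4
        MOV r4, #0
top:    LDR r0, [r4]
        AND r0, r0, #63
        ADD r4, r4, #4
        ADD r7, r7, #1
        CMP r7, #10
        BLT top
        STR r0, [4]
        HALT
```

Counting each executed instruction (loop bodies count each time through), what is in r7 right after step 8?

r0=2
r7=4
r4=0
r0=M[0]=30
r0=30&63=30
r4=0+4=4
r7=4+1=5
CMP r7, #10  (cmp 5,10)
After step 8: r7 = 5.

5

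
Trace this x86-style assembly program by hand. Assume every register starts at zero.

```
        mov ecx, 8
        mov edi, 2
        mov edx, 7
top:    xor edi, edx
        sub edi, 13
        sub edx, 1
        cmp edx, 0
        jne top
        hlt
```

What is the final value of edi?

after mov ecx, 8: ecx=8
after mov edi, 2: edi=2
after mov edx, 7: edx=7
after xor edi, edx: edi=2^7=5
after sub edi, 13: edi=5-13=-8
after sub edx, 1: edx=7-1=6
cmp edx, 0  (cmp 6,0)
jne top: taken
after xor edi, edx: edi=(-8)^6=-2
after sub edi, 13: edi=(-2)-13=-15
after sub edx, 1: edx=6-1=5
cmp edx, 0  (cmp 5,0)
jne top: taken
after xor edi, edx: edi=(-15)^5=-12
after sub edi, 13: edi=(-12)-13=-25
after sub edx, 1: edx=5-1=4
cmp edx, 0  (cmp 4,0)
jne top: taken
after xor edi, edx: edi=(-25)^4=-29
after sub edi, 13: edi=(-29)-13=-42
after sub edx, 1: edx=4-1=3
cmp edx, 0  (cmp 3,0)
jne top: taken
after xor edi, edx: edi=(-42)^3=-43
after sub edi, 13: edi=(-43)-13=-56
after sub edx, 1: edx=3-1=2
cmp edx, 0  (cmp 2,0)
jne top: taken
after xor edi, edx: edi=(-56)^2=-54
after sub edi, 13: edi=(-54)-13=-67
after sub edx, 1: edx=2-1=1
cmp edx, 0  (cmp 1,0)
jne top: taken
after xor edi, edx: edi=(-67)^1=-68
after sub edi, 13: edi=(-68)-13=-81
after sub edx, 1: edx=1-1=0
cmp edx, 0  (cmp 0,0)
jne top: not taken
halt.

-81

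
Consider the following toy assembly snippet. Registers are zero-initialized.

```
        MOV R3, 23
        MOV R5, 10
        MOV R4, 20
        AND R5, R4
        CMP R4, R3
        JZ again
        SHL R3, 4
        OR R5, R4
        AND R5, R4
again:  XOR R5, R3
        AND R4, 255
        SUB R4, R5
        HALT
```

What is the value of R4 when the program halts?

after MOV R3, 23: R3=23
after MOV R5, 10: R5=10
after MOV R4, 20: R4=20
after AND R5, R4: R5=10&20=0
CMP R4, R3  (cmp 20,23)
JZ again: not taken
after SHL R3, 4: R3=23<<4=368
after OR R5, R4: R5=0|20=20
after AND R5, R4: R5=20&20=20
after XOR R5, R3: R5=20^368=356
after AND R4, 255: R4=20&255=20
after SUB R4, R5: R4=20-356=-336
halt.

-336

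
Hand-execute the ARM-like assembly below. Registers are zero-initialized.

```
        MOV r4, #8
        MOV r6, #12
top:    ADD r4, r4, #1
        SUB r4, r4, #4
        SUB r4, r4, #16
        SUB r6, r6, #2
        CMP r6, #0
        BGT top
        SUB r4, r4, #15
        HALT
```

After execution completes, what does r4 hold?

r4=8
r6=12
r4=8+1=9
r4=9-4=5
r4=5-16=-11
r6=12-2=10
CMP r6, #0  (cmp 10,0)
BGT top: taken
r4=(-11)+1=-10
r4=(-10)-4=-14
r4=(-14)-16=-30
r6=10-2=8
CMP r6, #0  (cmp 8,0)
BGT top: taken
r4=(-30)+1=-29
r4=(-29)-4=-33
r4=(-33)-16=-49
r6=8-2=6
CMP r6, #0  (cmp 6,0)
BGT top: taken
r4=(-49)+1=-48
r4=(-48)-4=-52
r4=(-52)-16=-68
r6=6-2=4
CMP r6, #0  (cmp 4,0)
BGT top: taken
r4=(-68)+1=-67
r4=(-67)-4=-71
r4=(-71)-16=-87
r6=4-2=2
CMP r6, #0  (cmp 2,0)
BGT top: taken
r4=(-87)+1=-86
r4=(-86)-4=-90
r4=(-90)-16=-106
r6=2-2=0
CMP r6, #0  (cmp 0,0)
BGT top: not taken
r4=(-106)-15=-121
halt.

-121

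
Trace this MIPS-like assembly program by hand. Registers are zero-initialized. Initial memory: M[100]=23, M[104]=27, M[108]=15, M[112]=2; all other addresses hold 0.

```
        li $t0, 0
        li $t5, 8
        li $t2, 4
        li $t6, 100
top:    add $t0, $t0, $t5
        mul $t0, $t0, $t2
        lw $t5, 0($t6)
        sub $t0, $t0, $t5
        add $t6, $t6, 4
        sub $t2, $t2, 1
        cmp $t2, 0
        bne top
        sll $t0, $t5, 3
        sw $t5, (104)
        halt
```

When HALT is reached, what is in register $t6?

after li $t0, 0: $t0=0
after li $t5, 8: $t5=8
after li $t2, 4: $t2=4
after li $t6, 100: $t6=100
after add $t0, $t0, $t5: $t0=0+8=8
after mul $t0, $t0, $t2: $t0=8*4=32
after lw $t5, 0($t6): $t5=M[100]=23
after sub $t0, $t0, $t5: $t0=32-23=9
after add $t6, $t6, 4: $t6=100+4=104
after sub $t2, $t2, 1: $t2=4-1=3
cmp $t2, 0  (cmp 3,0)
bne top: taken
after add $t0, $t0, $t5: $t0=9+23=32
after mul $t0, $t0, $t2: $t0=32*3=96
after lw $t5, 0($t6): $t5=M[104]=27
after sub $t0, $t0, $t5: $t0=96-27=69
after add $t6, $t6, 4: $t6=104+4=108
after sub $t2, $t2, 1: $t2=3-1=2
cmp $t2, 0  (cmp 2,0)
bne top: taken
after add $t0, $t0, $t5: $t0=69+27=96
after mul $t0, $t0, $t2: $t0=96*2=192
after lw $t5, 0($t6): $t5=M[108]=15
after sub $t0, $t0, $t5: $t0=192-15=177
after add $t6, $t6, 4: $t6=108+4=112
after sub $t2, $t2, 1: $t2=2-1=1
cmp $t2, 0  (cmp 1,0)
bne top: taken
after add $t0, $t0, $t5: $t0=177+15=192
after mul $t0, $t0, $t2: $t0=192*1=192
after lw $t5, 0($t6): $t5=M[112]=2
after sub $t0, $t0, $t5: $t0=192-2=190
after add $t6, $t6, 4: $t6=112+4=116
after sub $t2, $t2, 1: $t2=1-1=0
cmp $t2, 0  (cmp 0,0)
bne top: not taken
after sll $t0, $t5, 3: $t0=2<<3=16
sw $t5, (104) → M[104]=2
halt.

116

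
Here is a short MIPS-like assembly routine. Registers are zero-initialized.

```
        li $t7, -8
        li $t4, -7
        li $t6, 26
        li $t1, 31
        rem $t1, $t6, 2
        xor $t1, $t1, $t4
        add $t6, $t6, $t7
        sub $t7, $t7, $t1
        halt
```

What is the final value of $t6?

li $t7, -8 → $t7=-8
li $t4, -7 → $t4=-7
li $t6, 26 → $t6=26
li $t1, 31 → $t1=31
rem $t1, $t6, 2 → $t1=26%2=0
xor $t1, $t1, $t4 → $t1=0^(-7)=-7
add $t6, $t6, $t7 → $t6=26+(-8)=18
sub $t7, $t7, $t1 → $t7=(-8)-(-7)=-1
halt.

18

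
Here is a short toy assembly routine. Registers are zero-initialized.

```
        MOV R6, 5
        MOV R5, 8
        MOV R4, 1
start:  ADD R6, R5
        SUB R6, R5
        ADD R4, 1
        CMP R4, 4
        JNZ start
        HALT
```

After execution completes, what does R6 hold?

5

R6=5
R5=8
R4=1
R6=5+8=13
R6=13-8=5
R4=1+1=2
CMP R4, 4  (cmp 2,4)
JNZ start: taken
R6=5+8=13
R6=13-8=5
R4=2+1=3
CMP R4, 4  (cmp 3,4)
JNZ start: taken
R6=5+8=13
R6=13-8=5
R4=3+1=4
CMP R4, 4  (cmp 4,4)
JNZ start: not taken
halt.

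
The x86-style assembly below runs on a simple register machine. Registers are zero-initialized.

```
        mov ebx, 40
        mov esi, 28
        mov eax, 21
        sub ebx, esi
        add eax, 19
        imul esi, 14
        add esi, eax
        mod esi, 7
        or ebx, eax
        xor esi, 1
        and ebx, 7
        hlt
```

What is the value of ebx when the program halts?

after mov ebx, 40: ebx=40
after mov esi, 28: esi=28
after mov eax, 21: eax=21
after sub ebx, esi: ebx=40-28=12
after add eax, 19: eax=21+19=40
after imul esi, 14: esi=28*14=392
after add esi, eax: esi=392+40=432
after mod esi, 7: esi=432%7=5
after or ebx, eax: ebx=12|40=44
after xor esi, 1: esi=5^1=4
after and ebx, 7: ebx=44&7=4
halt.

4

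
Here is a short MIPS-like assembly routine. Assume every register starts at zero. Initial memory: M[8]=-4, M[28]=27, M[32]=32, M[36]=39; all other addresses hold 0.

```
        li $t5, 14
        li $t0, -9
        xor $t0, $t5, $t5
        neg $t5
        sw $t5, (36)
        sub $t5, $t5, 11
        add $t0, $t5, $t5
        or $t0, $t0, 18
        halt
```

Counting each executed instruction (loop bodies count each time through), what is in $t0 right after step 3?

0

after li $t5, 14: $t5=14
after li $t0, -9: $t0=-9
after xor $t0, $t5, $t5: $t0=14^14=0
After step 3: $t0 = 0.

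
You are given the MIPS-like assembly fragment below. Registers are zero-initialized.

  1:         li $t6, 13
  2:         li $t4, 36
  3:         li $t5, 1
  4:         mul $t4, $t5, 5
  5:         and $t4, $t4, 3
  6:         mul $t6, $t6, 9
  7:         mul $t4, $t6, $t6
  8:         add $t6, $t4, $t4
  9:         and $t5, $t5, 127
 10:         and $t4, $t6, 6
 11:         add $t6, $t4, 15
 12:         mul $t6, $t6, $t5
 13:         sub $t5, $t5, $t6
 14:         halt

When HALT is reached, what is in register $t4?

$t6=13
$t4=36
$t5=1
$t4=1*5=5
$t4=5&3=1
$t6=13*9=117
$t4=117*117=13689
$t6=13689+13689=27378
$t5=1&127=1
$t4=27378&6=2
$t6=2+15=17
$t6=17*1=17
$t5=1-17=-16
halt.

2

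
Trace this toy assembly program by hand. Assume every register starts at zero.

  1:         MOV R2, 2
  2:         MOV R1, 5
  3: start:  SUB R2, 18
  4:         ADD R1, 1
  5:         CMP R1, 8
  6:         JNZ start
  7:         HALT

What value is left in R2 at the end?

-52

R2=2
R1=5
R2=2-18=-16
R1=5+1=6
CMP R1, 8  (cmp 6,8)
JNZ start: taken
R2=(-16)-18=-34
R1=6+1=7
CMP R1, 8  (cmp 7,8)
JNZ start: taken
R2=(-34)-18=-52
R1=7+1=8
CMP R1, 8  (cmp 8,8)
JNZ start: not taken
halt.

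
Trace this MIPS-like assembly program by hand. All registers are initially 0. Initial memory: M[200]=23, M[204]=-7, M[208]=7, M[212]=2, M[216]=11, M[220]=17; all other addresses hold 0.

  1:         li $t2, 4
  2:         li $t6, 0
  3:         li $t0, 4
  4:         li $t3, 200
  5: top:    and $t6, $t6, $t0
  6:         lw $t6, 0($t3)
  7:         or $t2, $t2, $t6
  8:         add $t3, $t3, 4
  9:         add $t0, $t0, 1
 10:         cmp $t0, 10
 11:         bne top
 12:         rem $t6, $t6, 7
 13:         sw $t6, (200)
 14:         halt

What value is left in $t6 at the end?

3

$t2=4
$t6=0
$t0=4
$t3=200
$t6=0&4=0
$t6=M[200]=23
$t2=4|23=23
$t3=200+4=204
$t0=4+1=5
cmp $t0, 10  (cmp 5,10)
bne top: taken
$t6=23&5=5
$t6=M[204]=-7
$t2=23|(-7)=-1
$t3=204+4=208
$t0=5+1=6
cmp $t0, 10  (cmp 6,10)
bne top: taken
$t6=(-7)&6=0
$t6=M[208]=7
$t2=(-1)|7=-1
$t3=208+4=212
$t0=6+1=7
cmp $t0, 10  (cmp 7,10)
bne top: taken
$t6=7&7=7
$t6=M[212]=2
$t2=(-1)|2=-1
$t3=212+4=216
$t0=7+1=8
cmp $t0, 10  (cmp 8,10)
bne top: taken
$t6=2&8=0
$t6=M[216]=11
$t2=(-1)|11=-1
$t3=216+4=220
$t0=8+1=9
cmp $t0, 10  (cmp 9,10)
bne top: taken
$t6=11&9=9
$t6=M[220]=17
$t2=(-1)|17=-1
$t3=220+4=224
$t0=9+1=10
cmp $t0, 10  (cmp 10,10)
bne top: not taken
$t6=17%7=3
sw $t6, (200) → M[200]=3
halt.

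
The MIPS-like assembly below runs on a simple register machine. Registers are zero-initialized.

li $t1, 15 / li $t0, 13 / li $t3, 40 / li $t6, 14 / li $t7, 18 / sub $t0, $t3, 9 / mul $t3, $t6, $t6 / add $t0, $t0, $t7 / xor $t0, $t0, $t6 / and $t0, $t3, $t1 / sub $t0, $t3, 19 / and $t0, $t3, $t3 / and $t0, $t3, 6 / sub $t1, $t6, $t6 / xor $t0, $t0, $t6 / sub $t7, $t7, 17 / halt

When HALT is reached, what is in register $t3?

$t1=15
$t0=13
$t3=40
$t6=14
$t7=18
$t0=40-9=31
$t3=14*14=196
$t0=31+18=49
$t0=49^14=63
$t0=196&15=4
$t0=196-19=177
$t0=196&196=196
$t0=196&6=4
$t1=14-14=0
$t0=4^14=10
$t7=18-17=1
halt.

196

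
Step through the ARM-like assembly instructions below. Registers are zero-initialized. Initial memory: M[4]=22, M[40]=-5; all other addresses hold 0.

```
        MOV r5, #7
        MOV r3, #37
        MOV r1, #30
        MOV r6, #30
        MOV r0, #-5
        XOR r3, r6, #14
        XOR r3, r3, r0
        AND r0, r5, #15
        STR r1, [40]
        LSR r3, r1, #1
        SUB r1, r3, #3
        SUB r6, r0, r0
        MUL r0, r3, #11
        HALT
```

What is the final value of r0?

165

r5=7
r3=37
r1=30
r6=30
r0=-5
r3=30^14=16
r3=16^(-5)=-21
r0=7&15=7
STR r1, [40] → M[40]=30
r3=30>>1=15
r1=15-3=12
r6=7-7=0
r0=15*11=165
halt.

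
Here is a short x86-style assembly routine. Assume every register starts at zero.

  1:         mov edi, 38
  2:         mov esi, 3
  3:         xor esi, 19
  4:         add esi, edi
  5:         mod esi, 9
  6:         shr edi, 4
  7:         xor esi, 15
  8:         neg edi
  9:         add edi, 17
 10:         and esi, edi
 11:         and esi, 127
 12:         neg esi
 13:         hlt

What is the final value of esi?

mov edi, 38 → edi=38
mov esi, 3 → esi=3
xor esi, 19 → esi=3^19=16
add esi, edi → esi=16+38=54
mod esi, 9 → esi=54%9=0
shr edi, 4 → edi=38>>4=2
xor esi, 15 → esi=0^15=15
neg edi → edi=-(2)=-2
add edi, 17 → edi=(-2)+17=15
and esi, edi → esi=15&15=15
and esi, 127 → esi=15&127=15
neg esi → esi=-(15)=-15
halt.

-15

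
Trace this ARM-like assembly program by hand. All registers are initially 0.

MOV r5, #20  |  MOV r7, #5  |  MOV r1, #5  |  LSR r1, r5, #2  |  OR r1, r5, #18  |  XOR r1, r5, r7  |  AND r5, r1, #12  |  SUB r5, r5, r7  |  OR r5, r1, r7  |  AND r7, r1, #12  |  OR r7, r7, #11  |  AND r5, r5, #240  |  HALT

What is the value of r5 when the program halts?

MOV r5, #20 → r5=20
MOV r7, #5 → r7=5
MOV r1, #5 → r1=5
LSR r1, r5, #2 → r1=20>>2=5
OR r1, r5, #18 → r1=20|18=22
XOR r1, r5, r7 → r1=20^5=17
AND r5, r1, #12 → r5=17&12=0
SUB r5, r5, r7 → r5=0-5=-5
OR r5, r1, r7 → r5=17|5=21
AND r7, r1, #12 → r7=17&12=0
OR r7, r7, #11 → r7=0|11=11
AND r5, r5, #240 → r5=21&240=16
halt.

16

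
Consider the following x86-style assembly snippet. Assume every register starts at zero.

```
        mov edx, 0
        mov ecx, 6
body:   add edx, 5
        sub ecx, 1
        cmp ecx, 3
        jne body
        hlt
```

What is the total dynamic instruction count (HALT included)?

mov edx, 0 → edx=0
mov ecx, 6 → ecx=6
add edx, 5 → edx=0+5=5
sub ecx, 1 → ecx=6-1=5
cmp ecx, 3  (cmp 5,3)
jne body: taken
add edx, 5 → edx=5+5=10
sub ecx, 1 → ecx=5-1=4
cmp ecx, 3  (cmp 4,3)
jne body: taken
add edx, 5 → edx=10+5=15
sub ecx, 1 → ecx=4-1=3
cmp ecx, 3  (cmp 3,3)
jne body: not taken
halt.
Total executed instructions: 15.

15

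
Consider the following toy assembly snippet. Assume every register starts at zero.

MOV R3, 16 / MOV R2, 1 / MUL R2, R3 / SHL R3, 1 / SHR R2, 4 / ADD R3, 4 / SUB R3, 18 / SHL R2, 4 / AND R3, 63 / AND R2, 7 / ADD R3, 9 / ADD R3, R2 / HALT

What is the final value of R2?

0

MOV R3, 16 → R3=16
MOV R2, 1 → R2=1
MUL R2, R3 → R2=1*16=16
SHL R3, 1 → R3=16<<1=32
SHR R2, 4 → R2=16>>4=1
ADD R3, 4 → R3=32+4=36
SUB R3, 18 → R3=36-18=18
SHL R2, 4 → R2=1<<4=16
AND R3, 63 → R3=18&63=18
AND R2, 7 → R2=16&7=0
ADD R3, 9 → R3=18+9=27
ADD R3, R2 → R3=27+0=27
halt.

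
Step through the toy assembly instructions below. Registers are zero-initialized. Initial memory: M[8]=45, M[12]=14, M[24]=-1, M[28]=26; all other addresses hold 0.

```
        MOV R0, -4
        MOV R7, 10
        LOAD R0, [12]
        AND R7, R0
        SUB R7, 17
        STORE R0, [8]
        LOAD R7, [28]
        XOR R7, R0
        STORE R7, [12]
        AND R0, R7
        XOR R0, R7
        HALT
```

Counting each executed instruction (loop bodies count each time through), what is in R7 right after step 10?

20

MOV R0, -4 → R0=-4
MOV R7, 10 → R7=10
LOAD R0, [12] → R0=M[12]=14
AND R7, R0 → R7=10&14=10
SUB R7, 17 → R7=10-17=-7
STORE R0, [8] → M[8]=14
LOAD R7, [28] → R7=M[28]=26
XOR R7, R0 → R7=26^14=20
STORE R7, [12] → M[12]=20
AND R0, R7 → R0=14&20=4
After step 10: R7 = 20.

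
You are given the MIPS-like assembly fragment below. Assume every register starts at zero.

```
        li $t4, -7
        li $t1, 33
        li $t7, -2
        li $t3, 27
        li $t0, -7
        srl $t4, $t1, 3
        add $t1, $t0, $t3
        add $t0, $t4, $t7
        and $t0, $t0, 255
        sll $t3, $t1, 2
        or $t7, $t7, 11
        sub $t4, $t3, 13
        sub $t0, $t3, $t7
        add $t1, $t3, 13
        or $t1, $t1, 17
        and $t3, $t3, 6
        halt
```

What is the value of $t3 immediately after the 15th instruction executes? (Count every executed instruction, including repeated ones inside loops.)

80

$t4=-7
$t1=33
$t7=-2
$t3=27
$t0=-7
$t4=33>>3=4
$t1=(-7)+27=20
$t0=4+(-2)=2
$t0=2&255=2
$t3=20<<2=80
$t7=(-2)|11=-1
$t4=80-13=67
$t0=80-(-1)=81
$t1=80+13=93
$t1=93|17=93
After step 15: $t3 = 80.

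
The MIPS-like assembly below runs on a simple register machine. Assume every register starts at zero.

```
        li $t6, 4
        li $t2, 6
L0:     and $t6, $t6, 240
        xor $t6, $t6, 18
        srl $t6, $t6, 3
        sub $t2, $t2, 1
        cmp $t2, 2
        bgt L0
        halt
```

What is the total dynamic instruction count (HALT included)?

27

$t6=4
$t2=6
$t6=4&240=0
$t6=0^18=18
$t6=18>>3=2
$t2=6-1=5
cmp $t2, 2  (cmp 5,2)
bgt L0: taken
$t6=2&240=0
$t6=0^18=18
$t6=18>>3=2
$t2=5-1=4
cmp $t2, 2  (cmp 4,2)
bgt L0: taken
$t6=2&240=0
$t6=0^18=18
$t6=18>>3=2
$t2=4-1=3
cmp $t2, 2  (cmp 3,2)
bgt L0: taken
$t6=2&240=0
$t6=0^18=18
$t6=18>>3=2
$t2=3-1=2
cmp $t2, 2  (cmp 2,2)
bgt L0: not taken
halt.
Total executed instructions: 27.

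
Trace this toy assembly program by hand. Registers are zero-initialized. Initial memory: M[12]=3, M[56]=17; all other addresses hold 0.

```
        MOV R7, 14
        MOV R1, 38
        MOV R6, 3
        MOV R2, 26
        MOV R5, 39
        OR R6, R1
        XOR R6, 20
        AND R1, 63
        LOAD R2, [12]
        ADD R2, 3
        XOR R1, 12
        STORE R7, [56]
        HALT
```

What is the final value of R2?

MOV R7, 14 → R7=14
MOV R1, 38 → R1=38
MOV R6, 3 → R6=3
MOV R2, 26 → R2=26
MOV R5, 39 → R5=39
OR R6, R1 → R6=3|38=39
XOR R6, 20 → R6=39^20=51
AND R1, 63 → R1=38&63=38
LOAD R2, [12] → R2=M[12]=3
ADD R2, 3 → R2=3+3=6
XOR R1, 12 → R1=38^12=42
STORE R7, [56] → M[56]=14
halt.

6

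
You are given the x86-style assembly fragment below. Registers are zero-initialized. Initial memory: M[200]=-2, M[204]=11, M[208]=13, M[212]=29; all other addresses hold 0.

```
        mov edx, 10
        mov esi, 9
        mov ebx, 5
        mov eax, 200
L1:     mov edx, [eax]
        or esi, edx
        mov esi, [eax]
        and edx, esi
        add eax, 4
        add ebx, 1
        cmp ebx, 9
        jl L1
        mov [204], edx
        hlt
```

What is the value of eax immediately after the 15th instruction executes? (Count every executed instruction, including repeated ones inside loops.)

204

after mov edx, 10: edx=10
after mov esi, 9: esi=9
after mov ebx, 5: ebx=5
after mov eax, 200: eax=200
after mov edx, [eax]: edx=M[200]=-2
after or esi, edx: esi=9|(-2)=-1
after mov esi, [eax]: esi=M[200]=-2
after and edx, esi: edx=(-2)&(-2)=-2
after add eax, 4: eax=200+4=204
after add ebx, 1: ebx=5+1=6
cmp ebx, 9  (cmp 6,9)
jl L1: taken
after mov edx, [eax]: edx=M[204]=11
after or esi, edx: esi=(-2)|11=-1
after mov esi, [eax]: esi=M[204]=11
After step 15: eax = 204.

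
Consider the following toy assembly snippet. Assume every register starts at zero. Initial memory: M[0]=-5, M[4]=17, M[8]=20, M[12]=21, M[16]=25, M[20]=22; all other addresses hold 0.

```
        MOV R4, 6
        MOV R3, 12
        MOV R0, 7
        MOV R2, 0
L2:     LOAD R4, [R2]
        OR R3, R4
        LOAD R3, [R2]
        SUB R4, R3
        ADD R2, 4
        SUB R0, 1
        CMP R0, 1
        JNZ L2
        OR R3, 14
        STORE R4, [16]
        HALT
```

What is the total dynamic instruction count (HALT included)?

55

R4=6
R3=12
R0=7
R2=0
R4=M[0]=-5
R3=12|(-5)=-1
R3=M[0]=-5
R4=(-5)-(-5)=0
R2=0+4=4
R0=7-1=6
CMP R0, 1  (cmp 6,1)
JNZ L2: taken
R4=M[4]=17
R3=(-5)|17=-5
R3=M[4]=17
R4=17-17=0
R2=4+4=8
R0=6-1=5
CMP R0, 1  (cmp 5,1)
JNZ L2: taken
R4=M[8]=20
R3=17|20=21
R3=M[8]=20
R4=20-20=0
R2=8+4=12
R0=5-1=4
CMP R0, 1  (cmp 4,1)
JNZ L2: taken
R4=M[12]=21
R3=20|21=21
R3=M[12]=21
R4=21-21=0
R2=12+4=16
R0=4-1=3
CMP R0, 1  (cmp 3,1)
JNZ L2: taken
R4=M[16]=25
R3=21|25=29
R3=M[16]=25
R4=25-25=0
R2=16+4=20
R0=3-1=2
CMP R0, 1  (cmp 2,1)
JNZ L2: taken
R4=M[20]=22
R3=25|22=31
R3=M[20]=22
R4=22-22=0
R2=20+4=24
R0=2-1=1
CMP R0, 1  (cmp 1,1)
JNZ L2: not taken
R3=22|14=30
STORE R4, [16] → M[16]=0
halt.
Total executed instructions: 55.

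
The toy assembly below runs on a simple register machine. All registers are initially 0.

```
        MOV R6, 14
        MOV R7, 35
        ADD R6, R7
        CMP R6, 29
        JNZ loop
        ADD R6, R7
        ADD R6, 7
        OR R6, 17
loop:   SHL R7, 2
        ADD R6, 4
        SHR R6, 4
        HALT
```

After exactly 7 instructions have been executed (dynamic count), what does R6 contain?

53

MOV R6, 14 → R6=14
MOV R7, 35 → R7=35
ADD R6, R7 → R6=14+35=49
CMP R6, 29  (cmp 49,29)
JNZ loop: taken
SHL R7, 2 → R7=35<<2=140
ADD R6, 4 → R6=49+4=53
After step 7: R6 = 53.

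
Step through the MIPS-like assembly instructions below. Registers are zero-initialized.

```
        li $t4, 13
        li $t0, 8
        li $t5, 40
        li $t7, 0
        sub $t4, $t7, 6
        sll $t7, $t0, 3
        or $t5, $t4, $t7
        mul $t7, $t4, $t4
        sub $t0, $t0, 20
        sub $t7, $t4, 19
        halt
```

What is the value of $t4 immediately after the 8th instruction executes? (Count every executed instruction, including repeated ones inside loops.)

$t4=13
$t0=8
$t5=40
$t7=0
$t4=0-6=-6
$t7=8<<3=64
$t5=(-6)|64=-6
$t7=(-6)*(-6)=36
After step 8: $t4 = -6.

-6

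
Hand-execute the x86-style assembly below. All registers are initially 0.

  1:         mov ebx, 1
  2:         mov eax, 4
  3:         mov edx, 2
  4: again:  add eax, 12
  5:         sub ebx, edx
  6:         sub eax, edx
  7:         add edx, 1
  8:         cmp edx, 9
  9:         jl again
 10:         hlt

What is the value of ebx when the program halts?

after mov ebx, 1: ebx=1
after mov eax, 4: eax=4
after mov edx, 2: edx=2
after add eax, 12: eax=4+12=16
after sub ebx, edx: ebx=1-2=-1
after sub eax, edx: eax=16-2=14
after add edx, 1: edx=2+1=3
cmp edx, 9  (cmp 3,9)
jl again: taken
after add eax, 12: eax=14+12=26
after sub ebx, edx: ebx=(-1)-3=-4
after sub eax, edx: eax=26-3=23
after add edx, 1: edx=3+1=4
cmp edx, 9  (cmp 4,9)
jl again: taken
after add eax, 12: eax=23+12=35
after sub ebx, edx: ebx=(-4)-4=-8
after sub eax, edx: eax=35-4=31
after add edx, 1: edx=4+1=5
cmp edx, 9  (cmp 5,9)
jl again: taken
after add eax, 12: eax=31+12=43
after sub ebx, edx: ebx=(-8)-5=-13
after sub eax, edx: eax=43-5=38
after add edx, 1: edx=5+1=6
cmp edx, 9  (cmp 6,9)
jl again: taken
after add eax, 12: eax=38+12=50
after sub ebx, edx: ebx=(-13)-6=-19
after sub eax, edx: eax=50-6=44
after add edx, 1: edx=6+1=7
cmp edx, 9  (cmp 7,9)
jl again: taken
after add eax, 12: eax=44+12=56
after sub ebx, edx: ebx=(-19)-7=-26
after sub eax, edx: eax=56-7=49
after add edx, 1: edx=7+1=8
cmp edx, 9  (cmp 8,9)
jl again: taken
after add eax, 12: eax=49+12=61
after sub ebx, edx: ebx=(-26)-8=-34
after sub eax, edx: eax=61-8=53
after add edx, 1: edx=8+1=9
cmp edx, 9  (cmp 9,9)
jl again: not taken
halt.

-34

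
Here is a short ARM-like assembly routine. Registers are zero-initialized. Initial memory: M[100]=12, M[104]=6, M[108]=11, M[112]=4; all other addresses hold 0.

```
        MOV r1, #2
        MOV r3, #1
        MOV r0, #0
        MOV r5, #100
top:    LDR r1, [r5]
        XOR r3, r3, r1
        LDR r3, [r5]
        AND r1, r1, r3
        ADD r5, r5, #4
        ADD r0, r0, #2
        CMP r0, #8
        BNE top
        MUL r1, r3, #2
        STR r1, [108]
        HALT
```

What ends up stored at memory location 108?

r1=2
r3=1
r0=0
r5=100
r1=M[100]=12
r3=1^12=13
r3=M[100]=12
r1=12&12=12
r5=100+4=104
r0=0+2=2
CMP r0, #8  (cmp 2,8)
BNE top: taken
r1=M[104]=6
r3=12^6=10
r3=M[104]=6
r1=6&6=6
r5=104+4=108
r0=2+2=4
CMP r0, #8  (cmp 4,8)
BNE top: taken
r1=M[108]=11
r3=6^11=13
r3=M[108]=11
r1=11&11=11
r5=108+4=112
r0=4+2=6
CMP r0, #8  (cmp 6,8)
BNE top: taken
r1=M[112]=4
r3=11^4=15
r3=M[112]=4
r1=4&4=4
r5=112+4=116
r0=6+2=8
CMP r0, #8  (cmp 8,8)
BNE top: not taken
r1=4*2=8
STR r1, [108] → M[108]=8
halt.

8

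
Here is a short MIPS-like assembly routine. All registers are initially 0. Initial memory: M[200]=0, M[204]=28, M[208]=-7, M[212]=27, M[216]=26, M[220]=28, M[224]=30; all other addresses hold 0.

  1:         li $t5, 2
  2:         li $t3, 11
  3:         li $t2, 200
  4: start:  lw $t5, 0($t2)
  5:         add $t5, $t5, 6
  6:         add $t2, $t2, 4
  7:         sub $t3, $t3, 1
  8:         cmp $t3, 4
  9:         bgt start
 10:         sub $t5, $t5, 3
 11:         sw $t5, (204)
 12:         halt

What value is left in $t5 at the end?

li $t5, 2 → $t5=2
li $t3, 11 → $t3=11
li $t2, 200 → $t2=200
lw $t5, 0($t2) → $t5=M[200]=0
add $t5, $t5, 6 → $t5=0+6=6
add $t2, $t2, 4 → $t2=200+4=204
sub $t3, $t3, 1 → $t3=11-1=10
cmp $t3, 4  (cmp 10,4)
bgt start: taken
lw $t5, 0($t2) → $t5=M[204]=28
add $t5, $t5, 6 → $t5=28+6=34
add $t2, $t2, 4 → $t2=204+4=208
sub $t3, $t3, 1 → $t3=10-1=9
cmp $t3, 4  (cmp 9,4)
bgt start: taken
lw $t5, 0($t2) → $t5=M[208]=-7
add $t5, $t5, 6 → $t5=(-7)+6=-1
add $t2, $t2, 4 → $t2=208+4=212
sub $t3, $t3, 1 → $t3=9-1=8
cmp $t3, 4  (cmp 8,4)
bgt start: taken
lw $t5, 0($t2) → $t5=M[212]=27
add $t5, $t5, 6 → $t5=27+6=33
add $t2, $t2, 4 → $t2=212+4=216
sub $t3, $t3, 1 → $t3=8-1=7
cmp $t3, 4  (cmp 7,4)
bgt start: taken
lw $t5, 0($t2) → $t5=M[216]=26
add $t5, $t5, 6 → $t5=26+6=32
add $t2, $t2, 4 → $t2=216+4=220
sub $t3, $t3, 1 → $t3=7-1=6
cmp $t3, 4  (cmp 6,4)
bgt start: taken
lw $t5, 0($t2) → $t5=M[220]=28
add $t5, $t5, 6 → $t5=28+6=34
add $t2, $t2, 4 → $t2=220+4=224
sub $t3, $t3, 1 → $t3=6-1=5
cmp $t3, 4  (cmp 5,4)
bgt start: taken
lw $t5, 0($t2) → $t5=M[224]=30
add $t5, $t5, 6 → $t5=30+6=36
add $t2, $t2, 4 → $t2=224+4=228
sub $t3, $t3, 1 → $t3=5-1=4
cmp $t3, 4  (cmp 4,4)
bgt start: not taken
sub $t5, $t5, 3 → $t5=36-3=33
sw $t5, (204) → M[204]=33
halt.

33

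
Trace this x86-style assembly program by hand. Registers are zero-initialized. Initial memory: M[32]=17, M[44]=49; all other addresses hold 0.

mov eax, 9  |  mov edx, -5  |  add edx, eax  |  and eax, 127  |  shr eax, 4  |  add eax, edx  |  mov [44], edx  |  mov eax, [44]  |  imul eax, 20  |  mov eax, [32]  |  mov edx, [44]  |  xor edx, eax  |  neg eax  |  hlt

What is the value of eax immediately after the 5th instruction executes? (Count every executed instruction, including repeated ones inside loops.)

after mov eax, 9: eax=9
after mov edx, -5: edx=-5
after add edx, eax: edx=(-5)+9=4
after and eax, 127: eax=9&127=9
after shr eax, 4: eax=9>>4=0
After step 5: eax = 0.

0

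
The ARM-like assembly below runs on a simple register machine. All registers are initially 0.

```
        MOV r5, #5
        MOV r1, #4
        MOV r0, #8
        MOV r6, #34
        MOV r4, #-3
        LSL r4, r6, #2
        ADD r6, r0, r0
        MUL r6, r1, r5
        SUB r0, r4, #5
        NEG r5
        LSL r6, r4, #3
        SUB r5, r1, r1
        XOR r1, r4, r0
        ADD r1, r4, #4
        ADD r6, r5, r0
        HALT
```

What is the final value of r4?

136

MOV r5, #5 → r5=5
MOV r1, #4 → r1=4
MOV r0, #8 → r0=8
MOV r6, #34 → r6=34
MOV r4, #-3 → r4=-3
LSL r4, r6, #2 → r4=34<<2=136
ADD r6, r0, r0 → r6=8+8=16
MUL r6, r1, r5 → r6=4*5=20
SUB r0, r4, #5 → r0=136-5=131
NEG r5 → r5=-(5)=-5
LSL r6, r4, #3 → r6=136<<3=1088
SUB r5, r1, r1 → r5=4-4=0
XOR r1, r4, r0 → r1=136^131=11
ADD r1, r4, #4 → r1=136+4=140
ADD r6, r5, r0 → r6=0+131=131
halt.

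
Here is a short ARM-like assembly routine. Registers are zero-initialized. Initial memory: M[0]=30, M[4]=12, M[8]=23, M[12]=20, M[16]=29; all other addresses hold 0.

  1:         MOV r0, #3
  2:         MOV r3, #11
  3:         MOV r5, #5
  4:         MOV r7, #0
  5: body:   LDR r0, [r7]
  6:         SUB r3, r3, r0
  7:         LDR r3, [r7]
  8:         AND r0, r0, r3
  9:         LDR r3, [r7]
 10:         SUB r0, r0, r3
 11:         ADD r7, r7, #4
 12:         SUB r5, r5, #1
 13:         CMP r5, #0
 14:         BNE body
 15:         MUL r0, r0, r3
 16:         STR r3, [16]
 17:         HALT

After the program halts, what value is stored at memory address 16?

29

after MOV r0, #3: r0=3
after MOV r3, #11: r3=11
after MOV r5, #5: r5=5
after MOV r7, #0: r7=0
after LDR r0, [r7]: r0=M[0]=30
after SUB r3, r3, r0: r3=11-30=-19
after LDR r3, [r7]: r3=M[0]=30
after AND r0, r0, r3: r0=30&30=30
after LDR r3, [r7]: r3=M[0]=30
after SUB r0, r0, r3: r0=30-30=0
after ADD r7, r7, #4: r7=0+4=4
after SUB r5, r5, #1: r5=5-1=4
CMP r5, #0  (cmp 4,0)
BNE body: taken
after LDR r0, [r7]: r0=M[4]=12
after SUB r3, r3, r0: r3=30-12=18
after LDR r3, [r7]: r3=M[4]=12
after AND r0, r0, r3: r0=12&12=12
after LDR r3, [r7]: r3=M[4]=12
after SUB r0, r0, r3: r0=12-12=0
after ADD r7, r7, #4: r7=4+4=8
after SUB r5, r5, #1: r5=4-1=3
CMP r5, #0  (cmp 3,0)
BNE body: taken
after LDR r0, [r7]: r0=M[8]=23
after SUB r3, r3, r0: r3=12-23=-11
after LDR r3, [r7]: r3=M[8]=23
after AND r0, r0, r3: r0=23&23=23
after LDR r3, [r7]: r3=M[8]=23
after SUB r0, r0, r3: r0=23-23=0
after ADD r7, r7, #4: r7=8+4=12
after SUB r5, r5, #1: r5=3-1=2
CMP r5, #0  (cmp 2,0)
BNE body: taken
after LDR r0, [r7]: r0=M[12]=20
after SUB r3, r3, r0: r3=23-20=3
after LDR r3, [r7]: r3=M[12]=20
after AND r0, r0, r3: r0=20&20=20
after LDR r3, [r7]: r3=M[12]=20
after SUB r0, r0, r3: r0=20-20=0
after ADD r7, r7, #4: r7=12+4=16
after SUB r5, r5, #1: r5=2-1=1
CMP r5, #0  (cmp 1,0)
BNE body: taken
after LDR r0, [r7]: r0=M[16]=29
after SUB r3, r3, r0: r3=20-29=-9
after LDR r3, [r7]: r3=M[16]=29
after AND r0, r0, r3: r0=29&29=29
after LDR r3, [r7]: r3=M[16]=29
after SUB r0, r0, r3: r0=29-29=0
after ADD r7, r7, #4: r7=16+4=20
after SUB r5, r5, #1: r5=1-1=0
CMP r5, #0  (cmp 0,0)
BNE body: not taken
after MUL r0, r0, r3: r0=0*29=0
STR r3, [16] → M[16]=29
halt.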